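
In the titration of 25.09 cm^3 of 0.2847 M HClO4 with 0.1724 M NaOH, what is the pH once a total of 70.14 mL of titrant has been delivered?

12.72

n(acid) = 0.2847 x 0.02509 = 0.007143 mol; n(NaOH) added = 0.1724 x 0.07014 = 0.01209 mol.
Base is in excess by 0.01209 - 0.007143 = 0.004949 mol in a total volume of 0.09523 L.
[OH^-] = 0.004949/0.09523 = 0.05197 M, so pOH = 1.28 and pH = 14.00 - 1.28 = 12.72.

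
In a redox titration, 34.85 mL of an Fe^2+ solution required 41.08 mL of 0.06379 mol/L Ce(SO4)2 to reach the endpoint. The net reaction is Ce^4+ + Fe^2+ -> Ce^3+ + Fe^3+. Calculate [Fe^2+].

0.0752 M

n(Ce(SO4)2) = 0.06379 x 0.04108 = 0.002620 mol.
From the balanced equation, 1 mol Ce(SO4)2 reacts with 1 mol Fe^2+, so n(Fe^2+) = 0.002620 x 1/1 = 0.002620 mol.
[Fe^2+] = 0.002620 / 0.03485 L = 0.0752 M.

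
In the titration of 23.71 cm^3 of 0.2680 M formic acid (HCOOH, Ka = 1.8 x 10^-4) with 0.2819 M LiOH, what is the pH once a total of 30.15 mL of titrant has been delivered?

n(acid) = 0.2680 x 0.02371 = 0.006354 mol; n(LiOH) added = 0.2819 x 0.03015 = 0.008499 mol.
Base is in excess by 0.008499 - 0.006354 = 0.002145 mol in a total volume of 0.05386 L.
[OH^-] = 0.002145/0.05386 = 0.03983 M, so pOH = 1.40 and pH = 14.00 - 1.40 = 12.60.

12.60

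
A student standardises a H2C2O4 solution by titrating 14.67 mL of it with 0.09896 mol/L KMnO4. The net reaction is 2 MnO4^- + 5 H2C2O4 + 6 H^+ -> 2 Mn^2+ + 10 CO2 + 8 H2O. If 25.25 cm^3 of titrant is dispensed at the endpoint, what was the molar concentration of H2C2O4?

0.426 M

n(KMnO4) = 0.09896 x 0.02525 = 0.002499 mol.
From the balanced equation, 2 mol KMnO4 reacts with 5 mol H2C2O4, so n(H2C2O4) = 0.002499 x 5/2 = 0.006247 mol.
[H2C2O4] = 0.006247 / 0.01467 L = 0.426 M.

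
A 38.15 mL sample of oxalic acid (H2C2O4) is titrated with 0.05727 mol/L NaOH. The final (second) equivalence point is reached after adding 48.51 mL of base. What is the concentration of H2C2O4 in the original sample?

0.0364 M

n(NaOH) = 0.05727 x 0.04851 = 0.002778 mol.
At the final (second) equivalence point, 2 mol OH^- react per mol H2C2O4, so n(H2C2O4) = 0.002778 / 2 = 0.001389 mol.
[H2C2O4] = 0.001389 / 0.03815 L = 0.0364 M.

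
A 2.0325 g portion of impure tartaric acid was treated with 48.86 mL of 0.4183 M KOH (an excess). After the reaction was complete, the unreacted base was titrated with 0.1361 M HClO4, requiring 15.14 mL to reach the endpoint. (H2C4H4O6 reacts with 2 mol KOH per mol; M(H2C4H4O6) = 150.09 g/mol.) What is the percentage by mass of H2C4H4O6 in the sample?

Total n(KOH) added = 0.4183 x 0.04886 = 0.02044 mol.
n(HClO4) used = 0.1361 x 0.01514 = 0.002061 mol, which equals the excess n(KOH).
So n(KOH) consumed by the sample = 0.02044 - 0.002061 = 0.01838 mol.
n(H2C4H4O6) = 0.01838 / 2 = 0.009189 mol.
mass H2C4H4O6 = 0.009189 x 150.09 = 1.379 g, so %H2C4H4O6 = 1.379/2.0325 x 100 = 67.9%.

67.9%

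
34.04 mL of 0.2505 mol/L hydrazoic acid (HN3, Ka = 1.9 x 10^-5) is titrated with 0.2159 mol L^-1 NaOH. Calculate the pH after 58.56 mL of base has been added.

n(acid) = 0.2505 x 0.03404 = 0.008527 mol; n(NaOH) added = 0.2159 x 0.05856 = 0.01264 mol.
Base is in excess by 0.01264 - 0.008527 = 0.004116 mol in a total volume of 0.09260 L.
[OH^-] = 0.004116/0.09260 = 0.04445 M, so pOH = 1.35 and pH = 14.00 - 1.35 = 12.65.

12.65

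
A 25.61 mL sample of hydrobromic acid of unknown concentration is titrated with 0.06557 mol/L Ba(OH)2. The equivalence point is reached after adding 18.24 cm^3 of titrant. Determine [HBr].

n(Ba(OH)2) delivered = 0.06557 x 0.01824 = 0.001196 mol.
The reaction is 2 HBr + 1 Ba(OH)2, so n(HBr) = 0.001196 x 2/1 = 0.002392 mol.
[HBr] = 0.002392 mol / 0.02561 L = 0.0934 M.

0.0934 M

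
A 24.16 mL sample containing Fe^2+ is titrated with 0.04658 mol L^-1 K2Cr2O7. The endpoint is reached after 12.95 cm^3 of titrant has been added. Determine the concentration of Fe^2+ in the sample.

0.150 M

n(K2Cr2O7) = 0.04658 x 0.01295 = 0.0006032 mol.
From the balanced equation, 1 mol K2Cr2O7 reacts with 6 mol Fe^2+, so n(Fe^2+) = 0.0006032 x 6/1 = 0.003619 mol.
[Fe^2+] = 0.003619 / 0.02416 L = 0.150 M.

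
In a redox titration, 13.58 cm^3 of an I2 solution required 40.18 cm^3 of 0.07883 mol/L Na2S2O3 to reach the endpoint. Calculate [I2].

n(Na2S2O3) = 0.07883 x 0.04018 = 0.003167 mol.
From the balanced equation, 2 mol Na2S2O3 reacts with 1 mol I2, so n(I2) = 0.003167 x 1/2 = 0.001584 mol.
[I2] = 0.001584 / 0.01358 L = 0.117 M.

0.117 M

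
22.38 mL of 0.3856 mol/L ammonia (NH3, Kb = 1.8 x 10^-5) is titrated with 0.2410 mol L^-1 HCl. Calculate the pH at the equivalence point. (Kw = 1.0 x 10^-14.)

n(NH3) = 0.3856 x 0.02238 = 0.008630 mol; V(HCl) at equivalence = 0.008630/0.2410 = 0.03581 L.
At equivalence the base is fully converted to NH4+; total volume = 0.05819 L, so [NH4+] = 0.008630/0.05819 = 0.1483 M.
Ka(NH4+) = Kw/Kb = 1.0e-14 / 1.8 x 10^-5 = 5.56e-10.
[H^+] = sqrt(Ka x [NH4+]) = sqrt(5.56e-10 x 0.1483) = 9.08e-6 M.
pH = -log(9.08e-6) = 5.04.

5.04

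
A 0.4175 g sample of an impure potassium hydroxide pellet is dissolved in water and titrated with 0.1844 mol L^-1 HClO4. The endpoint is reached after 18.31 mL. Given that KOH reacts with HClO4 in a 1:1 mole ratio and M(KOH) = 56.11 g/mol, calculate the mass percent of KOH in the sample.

n(HClO4) = 0.1844 x 0.01831 = 0.003376 mol.
n(KOH) = 0.003376 / 1 = 0.003376 mol.
mass of KOH = 0.003376 x 56.11 = 0.1894 g.
% purity = 0.1894 / 0.4175 x 100 = 45.4%.

45.4%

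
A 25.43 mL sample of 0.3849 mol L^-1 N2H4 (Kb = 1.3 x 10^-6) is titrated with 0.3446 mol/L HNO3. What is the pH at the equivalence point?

n(N2H4) = 0.3849 x 0.02543 = 0.009788 mol; V(HNO3) at equivalence = 0.009788/0.3446 = 0.02840 L.
At equivalence the base is fully converted to N2H5+; total volume = 0.05383 L, so [N2H5+] = 0.009788/0.05383 = 0.1818 M.
Ka(N2H5+) = Kw/Kb = 1.0e-14 / 1.3 x 10^-6 = 7.69e-9.
[H^+] = sqrt(Ka x [N2H5+]) = sqrt(7.69e-9 x 0.1818) = 3.74e-5 M.
pH = -log(3.74e-5) = 4.43.

4.43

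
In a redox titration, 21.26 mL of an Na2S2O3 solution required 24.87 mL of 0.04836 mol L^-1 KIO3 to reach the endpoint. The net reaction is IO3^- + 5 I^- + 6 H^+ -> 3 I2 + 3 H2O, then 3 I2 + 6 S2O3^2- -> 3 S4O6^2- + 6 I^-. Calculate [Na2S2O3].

0.339 M

n(KIO3) = 0.04836 x 0.02487 = 0.001203 mol.
From the balanced equation, 1 mol KIO3 reacts with 6 mol Na2S2O3, so n(Na2S2O3) = 0.001203 x 6/1 = 0.007216 mol.
[Na2S2O3] = 0.007216 / 0.02126 L = 0.339 M.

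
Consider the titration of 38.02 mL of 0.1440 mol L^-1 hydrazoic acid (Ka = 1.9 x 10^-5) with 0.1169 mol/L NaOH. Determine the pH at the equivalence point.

8.77

n(HN3) = 0.1440 x 0.03802 = 0.005475 mol; V(NaOH) at equivalence = 0.005475/0.1169 = 0.04683 L.
At equivalence all the acid is converted to N3-; total volume = 0.03802 + 0.04683 = 0.08485 L, so [N3-] = 0.005475/0.08485 = 0.06452 M.
Kb = Kw/Ka = 1.0e-14 / 1.9 x 10^-5 = 5.26e-10.
[OH^-] = sqrt(Kb x [N3-]) = sqrt(5.26e-10 x 0.06452) = 5.83e-6 M.
pOH = 5.23, so pH = 14.00 - 5.23 = 8.77.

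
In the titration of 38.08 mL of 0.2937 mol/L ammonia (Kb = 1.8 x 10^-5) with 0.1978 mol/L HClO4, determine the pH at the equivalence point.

5.09

n(NH3) = 0.2937 x 0.03808 = 0.01118 mol; V(HClO4) at equivalence = 0.01118/0.1978 = 0.05654 L.
At equivalence the base is fully converted to NH4+; total volume = 0.09462 L, so [NH4+] = 0.01118/0.09462 = 0.1182 M.
Ka(NH4+) = Kw/Kb = 1.0e-14 / 1.8 x 10^-5 = 5.56e-10.
[H^+] = sqrt(Ka x [NH4+]) = sqrt(5.56e-10 x 0.1182) = 8.10e-6 M.
pH = -log(8.10e-6) = 5.09.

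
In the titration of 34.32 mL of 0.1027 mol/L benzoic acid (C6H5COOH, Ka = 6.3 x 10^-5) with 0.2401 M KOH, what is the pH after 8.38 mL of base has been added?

4.32

Initial n(C6H5COOH) = 0.1027 x 0.03432 = 0.003525 mol.
n(KOH) added = 0.2401 x 0.008380 = 0.002012 mol, converting that many moles of C6H5COOH to C6H5COO-.
Remaining n(C6H5COOH) = 0.001513 mol; n(C6H5COO-) = 0.002012 mol.
By Henderson-Hasselbalch, pH = pKa + log([A^-]/[HA]) = 4.20 + log(0.002012/0.001513) = 4.20 + (+0.12) = 4.32.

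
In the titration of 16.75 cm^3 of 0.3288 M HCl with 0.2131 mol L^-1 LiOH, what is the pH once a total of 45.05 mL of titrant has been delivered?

12.82

n(acid) = 0.3288 x 0.01675 = 0.005507 mol; n(LiOH) added = 0.2131 x 0.04505 = 0.009600 mol.
Base is in excess by 0.009600 - 0.005507 = 0.004093 mol in a total volume of 0.06180 L.
[OH^-] = 0.004093/0.06180 = 0.06623 M, so pOH = 1.18 and pH = 14.00 - 1.18 = 12.82.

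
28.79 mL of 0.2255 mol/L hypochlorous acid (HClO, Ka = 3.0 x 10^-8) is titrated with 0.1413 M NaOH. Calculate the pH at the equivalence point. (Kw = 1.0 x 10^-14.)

n(HClO) = 0.2255 x 0.02879 = 0.006492 mol; V(NaOH) at equivalence = 0.006492/0.1413 = 0.04595 L.
At equivalence all the acid is converted to ClO-; total volume = 0.02879 + 0.04595 = 0.07474 L, so [ClO-] = 0.006492/0.07474 = 0.08687 M.
Kb = Kw/Ka = 1.0e-14 / 3.0 x 10^-8 = 3.33e-7.
[OH^-] = sqrt(Kb x [ClO-]) = sqrt(3.33e-7 x 0.08687) = 0.000170 M.
pOH = 3.77, so pH = 14.00 - 3.77 = 10.23.

10.23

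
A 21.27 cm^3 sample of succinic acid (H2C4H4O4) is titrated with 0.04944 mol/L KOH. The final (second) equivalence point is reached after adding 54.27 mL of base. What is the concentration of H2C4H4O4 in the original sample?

0.0631 M

n(KOH) = 0.04944 x 0.05427 = 0.002683 mol.
At the final (second) equivalence point, 2 mol OH^- react per mol H2C4H4O4, so n(H2C4H4O4) = 0.002683 / 2 = 0.001342 mol.
[H2C4H4O4] = 0.001342 / 0.02127 L = 0.0631 M.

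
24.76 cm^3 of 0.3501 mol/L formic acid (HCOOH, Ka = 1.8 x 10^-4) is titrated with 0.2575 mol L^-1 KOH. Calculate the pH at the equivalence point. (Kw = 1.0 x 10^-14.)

n(HCOOH) = 0.3501 x 0.02476 = 0.008668 mol; V(KOH) at equivalence = 0.008668/0.2575 = 0.03366 L.
At equivalence all the acid is converted to HCOO-; total volume = 0.02476 + 0.03366 = 0.05842 L, so [HCOO-] = 0.008668/0.05842 = 0.1484 M.
Kb = Kw/Ka = 1.0e-14 / 1.8 x 10^-4 = 5.56e-11.
[OH^-] = sqrt(Kb x [HCOO-]) = sqrt(5.56e-11 x 0.1484) = 2.87e-6 M.
pOH = 5.54, so pH = 14.00 - 5.54 = 8.46.

8.46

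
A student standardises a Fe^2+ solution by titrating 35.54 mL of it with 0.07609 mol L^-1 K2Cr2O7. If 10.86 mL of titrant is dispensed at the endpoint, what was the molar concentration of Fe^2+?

n(K2Cr2O7) = 0.07609 x 0.01086 = 0.0008263 mol.
From the balanced equation, 1 mol K2Cr2O7 reacts with 6 mol Fe^2+, so n(Fe^2+) = 0.0008263 x 6/1 = 0.004958 mol.
[Fe^2+] = 0.004958 / 0.03554 L = 0.140 M.

0.140 M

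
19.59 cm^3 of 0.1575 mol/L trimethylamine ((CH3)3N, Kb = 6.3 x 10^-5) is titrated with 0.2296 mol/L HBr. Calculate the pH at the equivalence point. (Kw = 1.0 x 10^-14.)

n((CH3)3N) = 0.1575 x 0.01959 = 0.003085 mol; V(HBr) at equivalence = 0.003085/0.2296 = 0.01344 L.
At equivalence the base is fully converted to (CH3)3NH+; total volume = 0.03303 L, so [(CH3)3NH+] = 0.003085/0.03303 = 0.09342 M.
Ka((CH3)3NH+) = Kw/Kb = 1.0e-14 / 6.3 x 10^-5 = 1.59e-10.
[H^+] = sqrt(Ka x [(CH3)3NH+]) = sqrt(1.59e-10 x 0.09342) = 3.85e-6 M.
pH = -log(3.85e-6) = 5.41.

5.41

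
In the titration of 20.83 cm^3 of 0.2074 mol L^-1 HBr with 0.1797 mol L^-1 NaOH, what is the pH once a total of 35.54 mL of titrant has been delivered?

12.56

n(acid) = 0.2074 x 0.02083 = 0.004320 mol; n(NaOH) added = 0.1797 x 0.03554 = 0.006387 mol.
Base is in excess by 0.006387 - 0.004320 = 0.002066 mol in a total volume of 0.05637 L.
[OH^-] = 0.002066/0.05637 = 0.03666 M, so pOH = 1.44 and pH = 14.00 - 1.44 = 12.56.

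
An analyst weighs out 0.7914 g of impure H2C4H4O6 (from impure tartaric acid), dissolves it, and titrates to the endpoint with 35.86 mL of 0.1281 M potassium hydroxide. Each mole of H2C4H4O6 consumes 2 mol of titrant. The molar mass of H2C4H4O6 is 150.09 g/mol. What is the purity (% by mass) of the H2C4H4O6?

43.6%

n(KOH) = 0.1281 x 0.03586 = 0.004594 mol.
n(H2C4H4O6) = 0.004594 / 2 = 0.002297 mol.
mass of H2C4H4O6 = 0.002297 x 150.09 = 0.3447 g.
% purity = 0.3447 / 0.7914 x 100 = 43.6%.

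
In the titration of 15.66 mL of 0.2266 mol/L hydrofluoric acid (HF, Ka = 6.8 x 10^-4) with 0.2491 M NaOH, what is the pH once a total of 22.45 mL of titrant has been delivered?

12.73

n(acid) = 0.2266 x 0.01566 = 0.003549 mol; n(NaOH) added = 0.2491 x 0.02245 = 0.005592 mol.
Base is in excess by 0.005592 - 0.003549 = 0.002044 mol in a total volume of 0.03811 L.
[OH^-] = 0.002044/0.03811 = 0.05363 M, so pOH = 1.27 and pH = 14.00 - 1.27 = 12.73.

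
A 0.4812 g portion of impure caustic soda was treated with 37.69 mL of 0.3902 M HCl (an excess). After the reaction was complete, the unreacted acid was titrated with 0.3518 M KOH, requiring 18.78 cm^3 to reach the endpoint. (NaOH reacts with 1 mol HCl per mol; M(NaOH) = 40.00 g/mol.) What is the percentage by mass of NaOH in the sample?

Total n(HCl) added = 0.3902 x 0.03769 = 0.01471 mol.
n(KOH) used = 0.3518 x 0.01878 = 0.006607 mol, which equals the excess n(HCl).
So n(HCl) consumed by the sample = 0.01471 - 0.006607 = 0.008100 mol.
n(NaOH) = 0.008100 / 1 = 0.008100 mol.
mass NaOH = 0.008100 x 40.00 = 0.3240 g, so %NaOH = 0.3240/0.4812 x 100 = 67.3%.

67.3%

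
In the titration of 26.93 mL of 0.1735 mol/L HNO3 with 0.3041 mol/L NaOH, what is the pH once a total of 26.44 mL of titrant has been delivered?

12.80

n(acid) = 0.1735 x 0.02693 = 0.004672 mol; n(NaOH) added = 0.3041 x 0.02644 = 0.008040 mol.
Base is in excess by 0.008040 - 0.004672 = 0.003368 mol in a total volume of 0.05337 L.
[OH^-] = 0.003368/0.05337 = 0.06311 M, so pOH = 1.20 and pH = 14.00 - 1.20 = 12.80.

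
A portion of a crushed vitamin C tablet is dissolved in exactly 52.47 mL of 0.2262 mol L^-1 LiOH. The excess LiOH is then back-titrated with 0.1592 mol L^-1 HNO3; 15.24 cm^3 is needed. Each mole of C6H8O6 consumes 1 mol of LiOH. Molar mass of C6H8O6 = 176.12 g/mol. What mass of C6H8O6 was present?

1.66 g

Total n(LiOH) added = 0.2262 x 0.05247 = 0.01187 mol.
n(HNO3) used = 0.1592 x 0.01524 = 0.002426 mol, which equals the excess n(LiOH).
So n(LiOH) consumed by the sample = 0.01187 - 0.002426 = 0.009443 mol.
n(C6H8O6) = 0.009443 / 1 = 0.009443 mol.
mass = 0.009443 mol x 176.12 g/mol = 1.66 g.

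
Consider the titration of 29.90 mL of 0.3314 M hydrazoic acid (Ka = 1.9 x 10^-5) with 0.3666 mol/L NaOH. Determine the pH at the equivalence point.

8.98

n(HN3) = 0.3314 x 0.02990 = 0.009909 mol; V(NaOH) at equivalence = 0.009909/0.3666 = 0.02703 L.
At equivalence all the acid is converted to N3-; total volume = 0.02990 + 0.02703 = 0.05693 L, so [N3-] = 0.009909/0.05693 = 0.1741 M.
Kb = Kw/Ka = 1.0e-14 / 1.9 x 10^-5 = 5.26e-10.
[OH^-] = sqrt(Kb x [N3-]) = sqrt(5.26e-10 x 0.1741) = 9.57e-6 M.
pOH = 5.02, so pH = 14.00 - 5.02 = 8.98.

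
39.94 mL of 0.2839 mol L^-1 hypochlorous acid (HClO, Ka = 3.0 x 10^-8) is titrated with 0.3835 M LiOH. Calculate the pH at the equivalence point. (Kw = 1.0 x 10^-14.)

n(HClO) = 0.2839 x 0.03994 = 0.01134 mol; V(LiOH) at equivalence = 0.01134/0.3835 = 0.02957 L.
At equivalence all the acid is converted to ClO-; total volume = 0.03994 + 0.02957 = 0.06951 L, so [ClO-] = 0.01134/0.06951 = 0.1631 M.
Kb = Kw/Ka = 1.0e-14 / 3.0 x 10^-8 = 3.33e-7.
[OH^-] = sqrt(Kb x [ClO-]) = sqrt(3.33e-7 x 0.1631) = 0.000233 M.
pOH = 3.63, so pH = 14.00 - 3.63 = 10.37.

10.37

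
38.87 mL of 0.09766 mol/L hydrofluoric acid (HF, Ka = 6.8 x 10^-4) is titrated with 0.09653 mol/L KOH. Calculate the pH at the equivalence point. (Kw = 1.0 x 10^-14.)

n(HF) = 0.09766 x 0.03887 = 0.003796 mol; V(KOH) at equivalence = 0.003796/0.09653 = 0.03933 L.
At equivalence all the acid is converted to F-; total volume = 0.03887 + 0.03933 = 0.07820 L, so [F-] = 0.003796/0.07820 = 0.04855 M.
Kb = Kw/Ka = 1.0e-14 / 6.8 x 10^-4 = 1.47e-11.
[OH^-] = sqrt(Kb x [F-]) = sqrt(1.47e-11 x 0.04855) = 8.45e-7 M.
pOH = 6.07, so pH = 14.00 - 6.07 = 7.93.

7.93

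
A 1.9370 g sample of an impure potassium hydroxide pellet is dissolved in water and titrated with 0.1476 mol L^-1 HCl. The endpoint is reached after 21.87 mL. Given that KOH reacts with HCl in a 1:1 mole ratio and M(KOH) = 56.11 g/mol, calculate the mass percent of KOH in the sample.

9.35%

n(HCl) = 0.1476 x 0.02187 = 0.003228 mol.
n(KOH) = 0.003228 / 1 = 0.003228 mol.
mass of KOH = 0.003228 x 56.11 = 0.1811 g.
% purity = 0.1811 / 1.9370 x 100 = 9.35%.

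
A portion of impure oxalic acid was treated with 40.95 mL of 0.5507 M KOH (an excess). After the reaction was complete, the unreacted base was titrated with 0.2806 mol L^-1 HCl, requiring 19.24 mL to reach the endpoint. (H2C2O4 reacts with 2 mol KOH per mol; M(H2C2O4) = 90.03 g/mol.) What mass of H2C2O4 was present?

Total n(KOH) added = 0.5507 x 0.04095 = 0.02255 mol.
n(HCl) used = 0.2806 x 0.01924 = 0.005399 mol, which equals the excess n(KOH).
So n(KOH) consumed by the sample = 0.02255 - 0.005399 = 0.01715 mol.
n(H2C2O4) = 0.01715 / 2 = 0.008576 mol.
mass = 0.008576 mol x 90.03 g/mol = 0.772 g.

0.772 g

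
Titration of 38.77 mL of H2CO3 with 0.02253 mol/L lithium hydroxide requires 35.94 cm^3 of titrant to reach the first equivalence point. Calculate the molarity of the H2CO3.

n(LiOH) = 0.02253 x 0.03594 = 0.0008097 mol.
At the first equivalence point, 1 mol OH^- react per mol H2CO3, so n(H2CO3) = 0.0008097 / 1 = 0.0008097 mol.
[H2CO3] = 0.0008097 / 0.03877 L = 0.0209 M.

0.0209 M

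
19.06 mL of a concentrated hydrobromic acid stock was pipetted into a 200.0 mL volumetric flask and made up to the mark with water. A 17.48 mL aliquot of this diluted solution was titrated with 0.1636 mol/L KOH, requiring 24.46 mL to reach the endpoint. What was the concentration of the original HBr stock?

n(KOH) = 0.1636 x 0.02446 = 0.004002 mol.
n(HBr) in the aliquot = 0.004002 mol.
[diluted HBr] = 0.004002 / 0.01748 = 0.2289 M.
Dilution factor = 200.0/19.06 = 10.49, so [stock] = 0.2289 x 10.49 = 2.40 M.

2.40 M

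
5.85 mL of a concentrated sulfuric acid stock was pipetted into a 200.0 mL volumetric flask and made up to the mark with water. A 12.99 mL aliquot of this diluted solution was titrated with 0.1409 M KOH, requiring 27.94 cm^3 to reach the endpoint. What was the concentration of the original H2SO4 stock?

5.18 M

n(KOH) = 0.1409 x 0.02794 = 0.003937 mol.
n(H2SO4) in the aliquot = 0.003937 x 1/2 = 0.001968 mol.
[diluted H2SO4] = 0.001968 / 0.01299 = 0.1515 M.
Dilution factor = 200.0/5.850 = 34.19, so [stock] = 0.1515 x 34.19 = 5.18 M.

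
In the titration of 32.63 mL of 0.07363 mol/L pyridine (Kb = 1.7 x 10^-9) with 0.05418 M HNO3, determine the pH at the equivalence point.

3.37

n(C5H5N) = 0.07363 x 0.03263 = 0.002403 mol; V(HNO3) at equivalence = 0.002403/0.05418 = 0.04434 L.
At equivalence the base is fully converted to C5H5NH+; total volume = 0.07697 L, so [C5H5NH+] = 0.002403/0.07697 = 0.03121 M.
Ka(C5H5NH+) = Kw/Kb = 1.0e-14 / 1.7 x 10^-9 = 5.88e-6.
[H^+] = sqrt(Ka x [C5H5NH+]) = sqrt(5.88e-6 x 0.03121) = 0.000428 M.
pH = -log(0.000428) = 3.37.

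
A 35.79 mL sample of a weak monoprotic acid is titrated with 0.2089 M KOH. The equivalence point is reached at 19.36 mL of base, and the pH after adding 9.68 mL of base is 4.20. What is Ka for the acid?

9.68 mL is half of the equivalence volume, so this is the half-equivalence point where [HA] = [A^-].
At half-equivalence pH = pKa, so pKa = 4.20.
Ka = 10^(-4.20) = 6.3 x 10^-5.

6.3 x 10^-5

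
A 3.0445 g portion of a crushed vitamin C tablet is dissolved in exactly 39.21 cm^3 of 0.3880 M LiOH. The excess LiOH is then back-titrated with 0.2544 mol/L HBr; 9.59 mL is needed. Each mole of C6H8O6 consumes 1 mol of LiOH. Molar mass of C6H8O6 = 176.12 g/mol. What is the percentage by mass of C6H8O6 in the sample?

73.9%

Total n(LiOH) added = 0.3880 x 0.03921 = 0.01521 mol.
n(HBr) used = 0.2544 x 0.009590 = 0.002440 mol, which equals the excess n(LiOH).
So n(LiOH) consumed by the sample = 0.01521 - 0.002440 = 0.01277 mol.
n(C6H8O6) = 0.01277 / 1 = 0.01277 mol.
mass C6H8O6 = 0.01277 x 176.12 = 2.250 g, so %C6H8O6 = 2.250/3.0445 x 100 = 73.9%.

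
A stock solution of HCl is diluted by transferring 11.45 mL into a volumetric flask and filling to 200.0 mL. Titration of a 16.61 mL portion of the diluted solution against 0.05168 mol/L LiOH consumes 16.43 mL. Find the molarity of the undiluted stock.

n(LiOH) = 0.05168 x 0.01643 = 0.0008491 mol.
n(HCl) in the aliquot = 0.0008491 mol.
[diluted HCl] = 0.0008491 / 0.01661 = 0.05112 M.
Dilution factor = 200.0/11.45 = 17.47, so [stock] = 0.05112 x 17.47 = 0.893 M.

0.893 M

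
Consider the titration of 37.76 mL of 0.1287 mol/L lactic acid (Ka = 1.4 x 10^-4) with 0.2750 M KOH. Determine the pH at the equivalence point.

8.40

n(HC3H5O3) = 0.1287 x 0.03776 = 0.004860 mol; V(KOH) at equivalence = 0.004860/0.2750 = 0.01767 L.
At equivalence all the acid is converted to C3H5O3-; total volume = 0.03776 + 0.01767 = 0.05543 L, so [C3H5O3-] = 0.004860/0.05543 = 0.08767 M.
Kb = Kw/Ka = 1.0e-14 / 1.4 x 10^-4 = 7.14e-11.
[OH^-] = sqrt(Kb x [C3H5O3-]) = sqrt(7.14e-11 x 0.08767) = 2.50e-6 M.
pOH = 5.60, so pH = 14.00 - 5.60 = 8.40.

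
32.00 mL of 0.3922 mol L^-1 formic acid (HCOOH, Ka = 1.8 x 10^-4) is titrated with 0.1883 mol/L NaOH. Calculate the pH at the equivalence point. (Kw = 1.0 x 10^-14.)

8.42

n(HCOOH) = 0.3922 x 0.03200 = 0.01255 mol; V(NaOH) at equivalence = 0.01255/0.1883 = 0.06665 L.
At equivalence all the acid is converted to HCOO-; total volume = 0.03200 + 0.06665 = 0.09865 L, so [HCOO-] = 0.01255/0.09865 = 0.1272 M.
Kb = Kw/Ka = 1.0e-14 / 1.8 x 10^-4 = 5.56e-11.
[OH^-] = sqrt(Kb x [HCOO-]) = sqrt(5.56e-11 x 0.1272) = 2.66e-6 M.
pOH = 5.58, so pH = 14.00 - 5.58 = 8.42.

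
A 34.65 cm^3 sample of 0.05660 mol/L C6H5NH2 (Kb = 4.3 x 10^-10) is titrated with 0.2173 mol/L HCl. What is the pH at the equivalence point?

n(C6H5NH2) = 0.05660 x 0.03465 = 0.001961 mol; V(HCl) at equivalence = 0.001961/0.2173 = 0.009025 L.
At equivalence the base is fully converted to C6H5NH3+; total volume = 0.04368 L, so [C6H5NH3+] = 0.001961/0.04368 = 0.04490 M.
Ka(C6H5NH3+) = Kw/Kb = 1.0e-14 / 4.3 x 10^-10 = 2.33e-5.
[H^+] = sqrt(Ka x [C6H5NH3+]) = sqrt(2.33e-5 x 0.04490) = 0.00102 M.
pH = -log(0.00102) = 2.99.

2.99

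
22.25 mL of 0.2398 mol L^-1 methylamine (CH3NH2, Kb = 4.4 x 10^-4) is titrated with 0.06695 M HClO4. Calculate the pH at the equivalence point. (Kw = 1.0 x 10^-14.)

n(CH3NH2) = 0.2398 x 0.02225 = 0.005336 mol; V(HClO4) at equivalence = 0.005336/0.06695 = 0.07969 L.
At equivalence the base is fully converted to CH3NH3+; total volume = 0.1019 L, so [CH3NH3+] = 0.005336/0.1019 = 0.05234 M.
Ka(CH3NH3+) = Kw/Kb = 1.0e-14 / 4.4 x 10^-4 = 2.27e-11.
[H^+] = sqrt(Ka x [CH3NH3+]) = sqrt(2.27e-11 x 0.05234) = 1.09e-6 M.
pH = -log(1.09e-6) = 5.96.

5.96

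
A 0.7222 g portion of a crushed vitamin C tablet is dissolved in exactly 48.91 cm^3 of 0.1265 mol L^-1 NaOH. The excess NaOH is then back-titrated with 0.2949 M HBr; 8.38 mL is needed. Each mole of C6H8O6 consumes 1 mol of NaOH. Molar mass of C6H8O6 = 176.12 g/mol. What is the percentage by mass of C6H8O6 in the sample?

90.6%

Total n(NaOH) added = 0.1265 x 0.04891 = 0.006187 mol.
n(HBr) used = 0.2949 x 0.008380 = 0.002471 mol, which equals the excess n(NaOH).
So n(NaOH) consumed by the sample = 0.006187 - 0.002471 = 0.003716 mol.
n(C6H8O6) = 0.003716 / 1 = 0.003716 mol.
mass C6H8O6 = 0.003716 x 176.12 = 0.6544 g, so %C6H8O6 = 0.6544/0.7222 x 100 = 90.6%.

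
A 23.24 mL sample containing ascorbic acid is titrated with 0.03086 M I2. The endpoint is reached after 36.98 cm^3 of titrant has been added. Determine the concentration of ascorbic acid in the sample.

n(I2) = 0.03086 x 0.03698 = 0.001141 mol.
From the balanced equation, 1 mol I2 reacts with 1 mol ascorbic acid, so n(ascorbic acid) = 0.001141 x 1/1 = 0.001141 mol.
[ascorbic acid] = 0.001141 / 0.02324 L = 0.0491 M.

0.0491 M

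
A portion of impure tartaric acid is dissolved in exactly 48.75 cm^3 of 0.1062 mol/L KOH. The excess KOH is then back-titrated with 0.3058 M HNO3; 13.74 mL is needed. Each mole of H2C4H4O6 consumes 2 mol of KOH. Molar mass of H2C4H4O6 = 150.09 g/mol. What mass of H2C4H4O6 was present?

0.0732 g

Total n(KOH) added = 0.1062 x 0.04875 = 0.005177 mol.
n(HNO3) used = 0.3058 x 0.01374 = 0.004202 mol, which equals the excess n(KOH).
So n(KOH) consumed by the sample = 0.005177 - 0.004202 = 0.0009756 mol.
n(H2C4H4O6) = 0.0009756 / 2 = 0.0004878 mol.
mass = 0.0004878 mol x 150.09 g/mol = 0.0732 g.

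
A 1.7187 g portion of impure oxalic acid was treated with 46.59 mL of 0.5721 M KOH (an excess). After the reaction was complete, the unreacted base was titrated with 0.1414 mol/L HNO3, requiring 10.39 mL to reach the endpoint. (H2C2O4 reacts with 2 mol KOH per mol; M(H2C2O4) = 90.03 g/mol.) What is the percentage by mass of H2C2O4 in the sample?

66.0%

Total n(KOH) added = 0.5721 x 0.04659 = 0.02665 mol.
n(HNO3) used = 0.1414 x 0.01039 = 0.001469 mol, which equals the excess n(KOH).
So n(KOH) consumed by the sample = 0.02665 - 0.001469 = 0.02518 mol.
n(H2C2O4) = 0.02518 / 2 = 0.01259 mol.
mass H2C2O4 = 0.01259 x 90.03 = 1.134 g, so %H2C2O4 = 1.134/1.7187 x 100 = 66.0%.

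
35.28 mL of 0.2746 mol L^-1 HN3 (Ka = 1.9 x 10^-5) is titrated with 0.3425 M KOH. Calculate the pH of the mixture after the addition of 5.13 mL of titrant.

4.07

Initial n(HN3) = 0.2746 x 0.03528 = 0.009688 mol.
n(KOH) added = 0.3425 x 0.005130 = 0.001757 mol, converting that many moles of HN3 to N3-.
Remaining n(HN3) = 0.007931 mol; n(N3-) = 0.001757 mol.
By Henderson-Hasselbalch, pH = pKa + log([A^-]/[HA]) = 4.72 + log(0.001757/0.007931) = 4.72 + (-0.65) = 4.07.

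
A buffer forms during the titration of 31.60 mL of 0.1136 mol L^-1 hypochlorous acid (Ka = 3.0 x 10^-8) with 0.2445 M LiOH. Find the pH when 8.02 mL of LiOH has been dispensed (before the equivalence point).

Initial n(HClO) = 0.1136 x 0.03160 = 0.003590 mol.
n(LiOH) added = 0.2445 x 0.008020 = 0.001961 mol, converting that many moles of HClO to ClO-.
Remaining n(HClO) = 0.001629 mol; n(ClO-) = 0.001961 mol.
By Henderson-Hasselbalch, pH = pKa + log([A^-]/[HA]) = 7.52 + log(0.001961/0.001629) = 7.52 + (+0.08) = 7.60.

7.60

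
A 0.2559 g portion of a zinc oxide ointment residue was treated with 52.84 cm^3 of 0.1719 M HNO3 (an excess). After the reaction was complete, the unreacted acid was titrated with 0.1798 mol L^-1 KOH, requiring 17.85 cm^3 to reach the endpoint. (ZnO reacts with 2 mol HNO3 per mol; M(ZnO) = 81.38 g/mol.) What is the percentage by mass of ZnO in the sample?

Total n(HNO3) added = 0.1719 x 0.05284 = 0.009083 mol.
n(KOH) used = 0.1798 x 0.01785 = 0.003209 mol, which equals the excess n(HNO3).
So n(HNO3) consumed by the sample = 0.009083 - 0.003209 = 0.005874 mol.
n(ZnO) = 0.005874 / 2 = 0.002937 mol.
mass ZnO = 0.002937 x 81.38 = 0.2390 g, so %ZnO = 0.2390/0.2559 x 100 = 93.4%.

93.4%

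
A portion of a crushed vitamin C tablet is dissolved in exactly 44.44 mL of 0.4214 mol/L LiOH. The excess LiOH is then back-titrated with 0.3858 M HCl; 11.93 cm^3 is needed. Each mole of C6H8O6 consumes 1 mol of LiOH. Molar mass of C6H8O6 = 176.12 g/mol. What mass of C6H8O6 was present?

Total n(LiOH) added = 0.4214 x 0.04444 = 0.01873 mol.
n(HCl) used = 0.3858 x 0.01193 = 0.004603 mol, which equals the excess n(LiOH).
So n(LiOH) consumed by the sample = 0.01873 - 0.004603 = 0.01412 mol.
n(C6H8O6) = 0.01412 / 1 = 0.01412 mol.
mass = 0.01412 mol x 176.12 g/mol = 2.49 g.

2.49 g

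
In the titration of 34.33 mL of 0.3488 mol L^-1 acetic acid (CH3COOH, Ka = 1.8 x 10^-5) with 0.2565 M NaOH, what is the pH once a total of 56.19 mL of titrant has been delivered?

n(acid) = 0.3488 x 0.03433 = 0.01197 mol; n(NaOH) added = 0.2565 x 0.05619 = 0.01441 mol.
Base is in excess by 0.01441 - 0.01197 = 0.002438 mol in a total volume of 0.09052 L.
[OH^-] = 0.002438/0.09052 = 0.02694 M, so pOH = 1.57 and pH = 14.00 - 1.57 = 12.43.

12.43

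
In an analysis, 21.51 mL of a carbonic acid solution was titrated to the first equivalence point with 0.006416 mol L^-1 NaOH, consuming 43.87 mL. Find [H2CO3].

0.0131 M

n(NaOH) = 0.006416 x 0.04387 = 0.0002815 mol.
At the first equivalence point, 1 mol OH^- react per mol H2CO3, so n(H2CO3) = 0.0002815 / 1 = 0.0002815 mol.
[H2CO3] = 0.0002815 / 0.02151 L = 0.0131 M.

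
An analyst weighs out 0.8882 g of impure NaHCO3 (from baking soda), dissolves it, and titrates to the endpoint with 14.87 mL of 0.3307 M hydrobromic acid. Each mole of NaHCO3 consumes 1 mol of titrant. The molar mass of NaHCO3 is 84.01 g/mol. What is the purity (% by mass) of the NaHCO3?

n(HBr) = 0.3307 x 0.01487 = 0.004918 mol.
n(NaHCO3) = 0.004918 / 1 = 0.004918 mol.
mass of NaHCO3 = 0.004918 x 84.01 = 0.4131 g.
% purity = 0.4131 / 0.8882 x 100 = 46.5%.

46.5%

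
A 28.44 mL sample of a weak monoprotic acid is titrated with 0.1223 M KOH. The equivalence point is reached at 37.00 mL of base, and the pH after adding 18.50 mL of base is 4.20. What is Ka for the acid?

18.50 mL is half of the equivalence volume, so this is the half-equivalence point where [HA] = [A^-].
At half-equivalence pH = pKa, so pKa = 4.20.
Ka = 10^(-4.20) = 6.3 x 10^-5.

6.3 x 10^-5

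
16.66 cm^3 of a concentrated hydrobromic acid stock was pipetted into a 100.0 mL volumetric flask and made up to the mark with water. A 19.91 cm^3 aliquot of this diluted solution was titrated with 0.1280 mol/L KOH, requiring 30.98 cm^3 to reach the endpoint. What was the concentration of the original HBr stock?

n(KOH) = 0.1280 x 0.03098 = 0.003965 mol.
n(HBr) in the aliquot = 0.003965 mol.
[diluted HBr] = 0.003965 / 0.01991 = 0.1992 M.
Dilution factor = 100.0/16.66 = 6.002, so [stock] = 0.1992 x 6.002 = 1.20 M.

1.20 M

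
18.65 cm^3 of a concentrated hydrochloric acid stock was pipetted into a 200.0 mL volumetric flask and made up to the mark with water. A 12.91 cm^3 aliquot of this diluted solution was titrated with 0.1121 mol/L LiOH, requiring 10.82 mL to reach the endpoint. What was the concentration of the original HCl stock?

n(LiOH) = 0.1121 x 0.01082 = 0.001213 mol.
n(HCl) in the aliquot = 0.001213 mol.
[diluted HCl] = 0.001213 / 0.01291 = 0.09395 M.
Dilution factor = 200.0/18.65 = 10.72, so [stock] = 0.09395 x 10.72 = 1.01 M.

1.01 M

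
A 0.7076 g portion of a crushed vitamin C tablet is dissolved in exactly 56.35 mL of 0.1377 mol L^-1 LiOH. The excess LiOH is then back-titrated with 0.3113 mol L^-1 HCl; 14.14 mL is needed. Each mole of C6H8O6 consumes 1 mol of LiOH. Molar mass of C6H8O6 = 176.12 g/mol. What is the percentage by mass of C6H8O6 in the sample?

Total n(LiOH) added = 0.1377 x 0.05635 = 0.007759 mol.
n(HCl) used = 0.3113 x 0.01414 = 0.004402 mol, which equals the excess n(LiOH).
So n(LiOH) consumed by the sample = 0.007759 - 0.004402 = 0.003358 mol.
n(C6H8O6) = 0.003358 / 1 = 0.003358 mol.
mass C6H8O6 = 0.003358 x 176.12 = 0.5913 g, so %C6H8O6 = 0.5913/0.7076 x 100 = 83.6%.

83.6%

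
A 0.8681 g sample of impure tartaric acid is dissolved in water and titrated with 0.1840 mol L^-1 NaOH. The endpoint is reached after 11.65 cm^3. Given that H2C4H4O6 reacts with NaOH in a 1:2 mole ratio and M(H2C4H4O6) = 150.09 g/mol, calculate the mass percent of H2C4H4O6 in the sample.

18.5%

n(NaOH) = 0.1840 x 0.01165 = 0.002144 mol.
n(H2C4H4O6) = 0.002144 / 2 = 0.001072 mol.
mass of H2C4H4O6 = 0.001072 x 150.09 = 0.1609 g.
% purity = 0.1609 / 0.8681 x 100 = 18.5%.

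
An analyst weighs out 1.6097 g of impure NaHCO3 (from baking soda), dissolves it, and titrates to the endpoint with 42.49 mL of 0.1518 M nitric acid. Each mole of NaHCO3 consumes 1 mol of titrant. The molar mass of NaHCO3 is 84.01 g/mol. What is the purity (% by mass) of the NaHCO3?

33.7%

n(HNO3) = 0.1518 x 0.04249 = 0.006450 mol.
n(NaHCO3) = 0.006450 / 1 = 0.006450 mol.
mass of NaHCO3 = 0.006450 x 84.01 = 0.5419 g.
% purity = 0.5419 / 1.6097 x 100 = 33.7%.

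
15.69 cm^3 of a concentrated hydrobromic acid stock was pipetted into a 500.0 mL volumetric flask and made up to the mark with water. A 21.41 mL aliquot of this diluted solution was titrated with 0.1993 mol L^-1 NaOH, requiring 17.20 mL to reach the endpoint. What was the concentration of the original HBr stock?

n(NaOH) = 0.1993 x 0.01720 = 0.003428 mol.
n(HBr) in the aliquot = 0.003428 mol.
[diluted HBr] = 0.003428 / 0.02141 = 0.1601 M.
Dilution factor = 500.0/15.69 = 31.87, so [stock] = 0.1601 x 31.87 = 5.10 M.

5.10 M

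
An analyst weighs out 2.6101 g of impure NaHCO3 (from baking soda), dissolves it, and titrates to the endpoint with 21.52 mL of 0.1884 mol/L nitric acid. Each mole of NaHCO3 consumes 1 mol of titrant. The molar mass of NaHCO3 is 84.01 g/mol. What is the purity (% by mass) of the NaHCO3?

13.0%

n(HNO3) = 0.1884 x 0.02152 = 0.004054 mol.
n(NaHCO3) = 0.004054 / 1 = 0.004054 mol.
mass of NaHCO3 = 0.004054 x 84.01 = 0.3406 g.
% purity = 0.3406 / 2.6101 x 100 = 13.0%.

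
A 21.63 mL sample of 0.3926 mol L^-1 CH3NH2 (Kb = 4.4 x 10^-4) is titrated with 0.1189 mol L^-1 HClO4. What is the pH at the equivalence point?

n(CH3NH2) = 0.3926 x 0.02163 = 0.008492 mol; V(HClO4) at equivalence = 0.008492/0.1189 = 0.07142 L.
At equivalence the base is fully converted to CH3NH3+; total volume = 0.09305 L, so [CH3NH3+] = 0.008492/0.09305 = 0.09126 M.
Ka(CH3NH3+) = Kw/Kb = 1.0e-14 / 4.4 x 10^-4 = 2.27e-11.
[H^+] = sqrt(Ka x [CH3NH3+]) = sqrt(2.27e-11 x 0.09126) = 1.44e-6 M.
pH = -log(1.44e-6) = 5.84.

5.84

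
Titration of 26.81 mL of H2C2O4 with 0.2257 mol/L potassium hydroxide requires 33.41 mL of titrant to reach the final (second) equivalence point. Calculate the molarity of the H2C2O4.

n(KOH) = 0.2257 x 0.03341 = 0.007541 mol.
At the final (second) equivalence point, 2 mol OH^- react per mol H2C2O4, so n(H2C2O4) = 0.007541 / 2 = 0.003770 mol.
[H2C2O4] = 0.003770 / 0.02681 L = 0.141 M.

0.141 M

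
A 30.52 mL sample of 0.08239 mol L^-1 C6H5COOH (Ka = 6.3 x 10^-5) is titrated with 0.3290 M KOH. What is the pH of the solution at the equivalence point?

8.51

n(C6H5COOH) = 0.08239 x 0.03052 = 0.002515 mol; V(KOH) at equivalence = 0.002515/0.3290 = 0.007643 L.
At equivalence all the acid is converted to C6H5COO-; total volume = 0.03052 + 0.007643 = 0.03816 L, so [C6H5COO-] = 0.002515/0.03816 = 0.06589 M.
Kb = Kw/Ka = 1.0e-14 / 6.3 x 10^-5 = 1.59e-10.
[OH^-] = sqrt(Kb x [C6H5COO-]) = sqrt(1.59e-10 x 0.06589) = 3.23e-6 M.
pOH = 5.49, so pH = 14.00 - 5.49 = 8.51.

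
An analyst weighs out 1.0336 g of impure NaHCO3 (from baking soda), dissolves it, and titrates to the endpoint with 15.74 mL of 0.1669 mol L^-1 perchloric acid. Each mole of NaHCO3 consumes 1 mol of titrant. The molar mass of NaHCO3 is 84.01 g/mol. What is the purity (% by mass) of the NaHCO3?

21.4%

n(HClO4) = 0.1669 x 0.01574 = 0.002627 mol.
n(NaHCO3) = 0.002627 / 1 = 0.002627 mol.
mass of NaHCO3 = 0.002627 x 84.01 = 0.2207 g.
% purity = 0.2207 / 1.0336 x 100 = 21.4%.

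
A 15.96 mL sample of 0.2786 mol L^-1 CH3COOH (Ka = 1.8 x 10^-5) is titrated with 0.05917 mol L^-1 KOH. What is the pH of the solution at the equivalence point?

n(CH3COOH) = 0.2786 x 0.01596 = 0.004446 mol; V(KOH) at equivalence = 0.004446/0.05917 = 0.07515 L.
At equivalence all the acid is converted to CH3COO-; total volume = 0.01596 + 0.07515 = 0.09111 L, so [CH3COO-] = 0.004446/0.09111 = 0.04880 M.
Kb = Kw/Ka = 1.0e-14 / 1.8 x 10^-5 = 5.56e-10.
[OH^-] = sqrt(Kb x [CH3COO-]) = sqrt(5.56e-10 x 0.04880) = 5.21e-6 M.
pOH = 5.28, so pH = 14.00 - 5.28 = 8.72.

8.72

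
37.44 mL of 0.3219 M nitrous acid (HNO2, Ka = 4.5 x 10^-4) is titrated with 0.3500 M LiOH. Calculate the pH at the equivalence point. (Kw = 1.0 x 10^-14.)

n(HNO2) = 0.3219 x 0.03744 = 0.01205 mol; V(LiOH) at equivalence = 0.01205/0.3500 = 0.03443 L.
At equivalence all the acid is converted to NO2-; total volume = 0.03744 + 0.03443 = 0.07187 L, so [NO2-] = 0.01205/0.07187 = 0.1677 M.
Kb = Kw/Ka = 1.0e-14 / 4.5 x 10^-4 = 2.22e-11.
[OH^-] = sqrt(Kb x [NO2-]) = sqrt(2.22e-11 x 0.1677) = 1.93e-6 M.
pOH = 5.71, so pH = 14.00 - 5.71 = 8.29.

8.29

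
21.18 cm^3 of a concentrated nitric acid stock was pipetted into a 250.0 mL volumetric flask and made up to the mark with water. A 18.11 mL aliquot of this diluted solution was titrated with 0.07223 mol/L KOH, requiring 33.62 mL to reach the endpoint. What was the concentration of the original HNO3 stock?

1.58 M

n(KOH) = 0.07223 x 0.03362 = 0.002428 mol.
n(HNO3) in the aliquot = 0.002428 mol.
[diluted HNO3] = 0.002428 / 0.01811 = 0.1341 M.
Dilution factor = 250.0/21.18 = 11.80, so [stock] = 0.1341 x 11.80 = 1.58 M.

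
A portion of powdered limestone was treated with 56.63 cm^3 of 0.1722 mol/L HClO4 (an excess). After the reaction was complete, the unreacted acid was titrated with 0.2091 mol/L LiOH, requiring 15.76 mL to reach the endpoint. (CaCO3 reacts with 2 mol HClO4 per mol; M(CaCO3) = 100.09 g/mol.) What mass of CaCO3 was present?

0.323 g

Total n(HClO4) added = 0.1722 x 0.05663 = 0.009752 mol.
n(LiOH) used = 0.2091 x 0.01576 = 0.003295 mol, which equals the excess n(HClO4).
So n(HClO4) consumed by the sample = 0.009752 - 0.003295 = 0.006456 mol.
n(CaCO3) = 0.006456 / 2 = 0.003228 mol.
mass = 0.003228 mol x 100.09 g/mol = 0.323 g.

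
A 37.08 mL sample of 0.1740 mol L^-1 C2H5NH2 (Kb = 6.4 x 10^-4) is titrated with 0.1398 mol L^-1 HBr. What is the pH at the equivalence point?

n(C2H5NH2) = 0.1740 x 0.03708 = 0.006452 mol; V(HBr) at equivalence = 0.006452/0.1398 = 0.04615 L.
At equivalence the base is fully converted to C2H5NH3+; total volume = 0.08323 L, so [C2H5NH3+] = 0.006452/0.08323 = 0.07752 M.
Ka(C2H5NH3+) = Kw/Kb = 1.0e-14 / 6.4 x 10^-4 = 1.56e-11.
[H^+] = sqrt(Ka x [C2H5NH3+]) = sqrt(1.56e-11 x 0.07752) = 1.10e-6 M.
pH = -log(1.10e-6) = 5.96.

5.96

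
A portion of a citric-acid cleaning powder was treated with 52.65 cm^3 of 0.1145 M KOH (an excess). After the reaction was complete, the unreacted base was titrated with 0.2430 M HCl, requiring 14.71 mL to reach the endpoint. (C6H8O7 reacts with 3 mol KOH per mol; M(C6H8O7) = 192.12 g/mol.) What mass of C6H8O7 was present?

Total n(KOH) added = 0.1145 x 0.05265 = 0.006028 mol.
n(HCl) used = 0.2430 x 0.01471 = 0.003575 mol, which equals the excess n(KOH).
So n(KOH) consumed by the sample = 0.006028 - 0.003575 = 0.002454 mol.
n(C6H8O7) = 0.002454 / 3 = 0.0008180 mol.
mass = 0.0008180 mol x 192.12 g/mol = 0.157 g.

0.157 g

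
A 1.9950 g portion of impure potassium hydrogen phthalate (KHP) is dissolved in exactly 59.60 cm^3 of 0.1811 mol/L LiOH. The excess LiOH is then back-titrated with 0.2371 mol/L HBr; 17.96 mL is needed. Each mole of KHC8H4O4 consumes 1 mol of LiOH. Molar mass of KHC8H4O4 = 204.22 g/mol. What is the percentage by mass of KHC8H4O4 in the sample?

Total n(LiOH) added = 0.1811 x 0.05960 = 0.01079 mol.
n(HBr) used = 0.2371 x 0.01796 = 0.004258 mol, which equals the excess n(LiOH).
So n(LiOH) consumed by the sample = 0.01079 - 0.004258 = 0.006535 mol.
n(KHC8H4O4) = 0.006535 / 1 = 0.006535 mol.
mass KHC8H4O4 = 0.006535 x 204.22 = 1.335 g, so %KHC8H4O4 = 1.335/1.9950 x 100 = 66.9%.

66.9%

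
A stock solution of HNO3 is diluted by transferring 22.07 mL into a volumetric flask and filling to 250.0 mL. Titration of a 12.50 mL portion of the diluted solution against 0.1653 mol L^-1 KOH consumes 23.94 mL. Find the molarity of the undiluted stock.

n(KOH) = 0.1653 x 0.02394 = 0.003957 mol.
n(HNO3) in the aliquot = 0.003957 mol.
[diluted HNO3] = 0.003957 / 0.01250 = 0.3166 M.
Dilution factor = 250.0/22.07 = 11.33, so [stock] = 0.3166 x 11.33 = 3.59 M.

3.59 M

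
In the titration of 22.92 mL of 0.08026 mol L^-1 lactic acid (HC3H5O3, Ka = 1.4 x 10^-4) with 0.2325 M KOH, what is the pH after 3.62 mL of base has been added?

Initial n(HC3H5O3) = 0.08026 x 0.02292 = 0.001840 mol.
n(KOH) added = 0.2325 x 0.003620 = 0.0008417 mol, converting that many moles of HC3H5O3 to C3H5O3-.
Remaining n(HC3H5O3) = 0.0009979 mol; n(C3H5O3-) = 0.0008417 mol.
By Henderson-Hasselbalch, pH = pKa + log([A^-]/[HA]) = 3.85 + log(0.0008417/0.0009979) = 3.85 + (-0.07) = 3.78.

3.78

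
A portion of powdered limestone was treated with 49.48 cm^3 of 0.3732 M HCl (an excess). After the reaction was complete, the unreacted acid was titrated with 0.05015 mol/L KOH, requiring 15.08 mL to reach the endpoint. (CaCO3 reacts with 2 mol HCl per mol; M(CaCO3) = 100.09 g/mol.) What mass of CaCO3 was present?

0.886 g

Total n(HCl) added = 0.3732 x 0.04948 = 0.01847 mol.
n(KOH) used = 0.05015 x 0.01508 = 0.0007563 mol, which equals the excess n(HCl).
So n(HCl) consumed by the sample = 0.01847 - 0.0007563 = 0.01771 mol.
n(CaCO3) = 0.01771 / 2 = 0.008855 mol.
mass = 0.008855 mol x 100.09 g/mol = 0.886 g.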